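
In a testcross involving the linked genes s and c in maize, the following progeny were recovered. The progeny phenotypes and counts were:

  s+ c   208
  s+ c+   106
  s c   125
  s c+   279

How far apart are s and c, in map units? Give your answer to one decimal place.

32.2 map units

The two most frequent classes, s+ c (208) and s c+ (279), are the parental types, so the F1 was s+ c / s c+.
The recombinant classes are s+ c+ and s c: 106 + 125 = 231.
Recombination frequency = 231/718 = 0.3217 ≈ 32.2%, i.e. 32.2 map units.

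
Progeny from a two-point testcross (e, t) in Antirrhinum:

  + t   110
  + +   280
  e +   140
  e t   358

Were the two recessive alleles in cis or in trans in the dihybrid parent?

The two most frequent classes are + + (280) and e t (358); these are the parental (non-recombinant) types.
So the F1 carried + + on one chromosome and e t on the other — the recessive alleles are on the same chromosome (cis / coupling).

cis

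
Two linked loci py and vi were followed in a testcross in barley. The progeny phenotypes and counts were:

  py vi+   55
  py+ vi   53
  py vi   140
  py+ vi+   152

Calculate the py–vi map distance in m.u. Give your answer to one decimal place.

27.0 m.u.

The two most frequent classes, py+ vi+ (152) and py vi (140), are the parental types, so the F1 was py+ vi+ / py vi.
The recombinant classes are py+ vi and py vi+: 53 + 55 = 108.
Recombination frequency = 108/400 = 0.2700 ≈ 27.0%, i.e. 27.0 m.u.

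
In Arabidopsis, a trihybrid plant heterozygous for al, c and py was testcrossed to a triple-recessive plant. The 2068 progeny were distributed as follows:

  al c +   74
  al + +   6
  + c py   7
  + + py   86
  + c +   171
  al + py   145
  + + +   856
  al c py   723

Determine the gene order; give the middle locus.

The two most frequent reciprocal classes, + + + and al c py, are the parental types, so the F1 was + + + / al c py.
The two rarest classes, al + + and + c py, are the double crossovers. Comparing them with the parentals, only the al allele has switched, so al is the middle locus and the order is py – al – c.

al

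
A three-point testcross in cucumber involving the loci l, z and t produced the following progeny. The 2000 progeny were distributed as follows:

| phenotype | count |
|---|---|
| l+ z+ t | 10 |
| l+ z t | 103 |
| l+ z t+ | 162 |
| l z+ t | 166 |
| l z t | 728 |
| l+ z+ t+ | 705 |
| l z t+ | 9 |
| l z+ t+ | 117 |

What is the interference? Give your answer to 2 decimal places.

0.54

The two most frequent reciprocal classes, l z t and l+ z+ t+, are the parental types, so the F1 was l z t / l+ z+ t+.
The two rarest classes, l z t+ and l+ z+ t, are the double crossovers. Comparing them with the parentals, only the t allele has switched, so t is the middle locus and the order is l – t – z.
l–t: (220 + 19)/2000 = 0.1195; t–z: (328 + 19)/2000 = 0.1735.
Expected DCO frequency = 0.1195 × 0.1735 ≈ 0.02073; observed = 19/2000 ≈ 0.00950.
Coefficient of coincidence = 0.00950/0.02073 ≈ 0.46; interference = 1 − 0.46 = 0.54.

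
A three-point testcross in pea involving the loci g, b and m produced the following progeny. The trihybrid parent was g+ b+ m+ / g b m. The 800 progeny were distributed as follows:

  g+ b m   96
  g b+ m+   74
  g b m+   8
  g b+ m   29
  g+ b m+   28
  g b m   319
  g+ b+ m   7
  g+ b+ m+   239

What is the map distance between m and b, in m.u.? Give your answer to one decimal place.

9.0 m.u.

The two rarest classes, g+ b+ m and g b m+, are the double crossovers. Comparing them with the parentals, only the m allele has switched, so m is the middle locus and the order is b – m – g.
Crossovers in the b–m interval produce the single-crossover classes g+ b m+ and g b+ m (28 + 29 = 57) plus the double crossovers (15).
RF(b–m) = (57 + 15) / 800 = 72/800 = 0.0900 → 9.0 m.u.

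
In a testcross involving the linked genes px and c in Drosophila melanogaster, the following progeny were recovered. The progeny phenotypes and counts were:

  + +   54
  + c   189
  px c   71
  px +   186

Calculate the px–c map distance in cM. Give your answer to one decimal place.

The two most frequent classes, + c (189) and px + (186), are the parental types, so the F1 was + c / px +.
The recombinant classes are + + and px c: 54 + 71 = 125.
Recombination frequency = 125/500 = 0.2500 ≈ 25.0%, i.e. 25.0 cM.

25.0 cM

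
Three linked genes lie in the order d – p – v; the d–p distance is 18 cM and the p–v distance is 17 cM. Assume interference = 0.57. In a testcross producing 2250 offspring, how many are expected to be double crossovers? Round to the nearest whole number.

30

Map distances give recombination frequencies of 0.180 and 0.170 for the two intervals.
With interference 0.57 (so coincidence = 0.43), expected double-crossover frequency = 0.180 × 0.170 × 0.43 = 0.01316.
Expected number = 0.01316 × 2250 = 29.61 ≈ 30.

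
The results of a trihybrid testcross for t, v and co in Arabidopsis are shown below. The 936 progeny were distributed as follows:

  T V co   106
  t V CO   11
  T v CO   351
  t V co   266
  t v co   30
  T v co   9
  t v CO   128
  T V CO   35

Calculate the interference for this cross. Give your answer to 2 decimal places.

The two most frequent reciprocal classes, T v CO and t V co, are the parental types, so the F1 was T v CO / t V co.
The two rarest classes, T v co and t V CO, are the double crossovers. Comparing them with the parentals, only the co allele has switched, so co is the middle locus and the order is t – co – v.
t–co: (234 + 20)/936 = 0.2714; co–v: (65 + 20)/936 = 0.0908.
Expected DCO frequency = 0.2714 × 0.0908 ≈ 0.02464; observed = 20/936 ≈ 0.02137.
Coefficient of coincidence = 0.02137/0.02464 ≈ 0.87; interference = 1 − 0.87 = 0.13.

0.13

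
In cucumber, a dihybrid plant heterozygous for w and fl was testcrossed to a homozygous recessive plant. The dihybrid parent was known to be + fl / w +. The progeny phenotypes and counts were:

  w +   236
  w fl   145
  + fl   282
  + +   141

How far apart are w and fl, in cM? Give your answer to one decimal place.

35.6 cM

The recombinant classes are + + and w fl: 141 + 145 = 286.
Recombination frequency = 286/804 = 0.3557 ≈ 35.6%, i.e. 35.6 cM.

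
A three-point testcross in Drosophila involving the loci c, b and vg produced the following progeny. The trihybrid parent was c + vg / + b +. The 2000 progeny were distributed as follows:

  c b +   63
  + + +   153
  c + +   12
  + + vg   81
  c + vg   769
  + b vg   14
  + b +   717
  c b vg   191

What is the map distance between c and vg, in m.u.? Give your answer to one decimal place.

8.5 m.u.

The two rarest classes, c + + and + b vg, are the double crossovers. Comparing them with the parentals, only the vg allele has switched, so vg is the middle locus and the order is c – vg – b.
Crossovers in the c–vg interval produce the single-crossover classes + + vg and c b + (81 + 63 = 144) plus the double crossovers (26).
RF(c–vg) = (144 + 26) / 2000 = 170/2000 = 0.0850 → 8.5 m.u.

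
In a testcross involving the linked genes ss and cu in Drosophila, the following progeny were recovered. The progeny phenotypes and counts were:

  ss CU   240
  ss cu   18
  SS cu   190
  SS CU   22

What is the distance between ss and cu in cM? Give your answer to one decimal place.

8.5 cM

The two most frequent classes, SS cu (190) and ss CU (240), are the parental types, so the F1 was SS cu / ss CU.
The recombinant classes are SS CU and ss cu: 22 + 18 = 40.
Recombination frequency = 40/470 = 0.0851 ≈ 8.5%, i.e. 8.5 cM.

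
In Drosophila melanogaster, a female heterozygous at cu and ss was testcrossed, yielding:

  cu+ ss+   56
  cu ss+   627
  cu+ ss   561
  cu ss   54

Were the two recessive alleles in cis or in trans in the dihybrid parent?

The two most frequent classes are cu+ ss (561) and cu ss+ (627); these are the parental (non-recombinant) types.
So the F1 carried cu+ ss on one chromosome and cu ss+ on the other — the recessive alleles are on opposite chromosomes (trans / repulsion).

trans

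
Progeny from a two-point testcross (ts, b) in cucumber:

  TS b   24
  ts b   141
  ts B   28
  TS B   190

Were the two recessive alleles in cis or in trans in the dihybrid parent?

The two most frequent classes are TS B (190) and ts b (141); these are the parental (non-recombinant) types.
So the F1 carried TS B on one chromosome and ts b on the other — the recessive alleles are on the same chromosome (cis / coupling).

cis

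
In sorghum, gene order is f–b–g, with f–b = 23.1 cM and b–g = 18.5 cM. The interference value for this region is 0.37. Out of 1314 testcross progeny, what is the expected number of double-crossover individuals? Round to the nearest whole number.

Map distances give recombination frequencies of 0.231 and 0.185 for the two intervals.
With interference 0.37 (so coincidence = 0.63), expected double-crossover frequency = 0.231 × 0.185 × 0.63 = 0.02692.
Expected number = 0.02692 × 1314 = 35.38 ≈ 35.

35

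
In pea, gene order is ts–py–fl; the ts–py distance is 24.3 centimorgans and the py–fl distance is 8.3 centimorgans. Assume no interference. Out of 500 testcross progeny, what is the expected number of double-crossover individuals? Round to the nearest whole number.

10

Map distances give recombination frequencies of 0.243 and 0.083 for the two intervals.
With no interference, expected double-crossover frequency = 0.243 × 0.083 = 0.02017.
Expected number = 0.02017 × 500 = 10.08 ≈ 10.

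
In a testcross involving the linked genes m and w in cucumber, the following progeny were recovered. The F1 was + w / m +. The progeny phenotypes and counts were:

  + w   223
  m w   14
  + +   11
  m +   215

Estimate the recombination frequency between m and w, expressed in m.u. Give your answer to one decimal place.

The recombinant classes are + + and m w: 11 + 14 = 25.
Recombination frequency = 25/463 = 0.0540 ≈ 5.4%, i.e. 5.4 m.u.

5.4 m.u.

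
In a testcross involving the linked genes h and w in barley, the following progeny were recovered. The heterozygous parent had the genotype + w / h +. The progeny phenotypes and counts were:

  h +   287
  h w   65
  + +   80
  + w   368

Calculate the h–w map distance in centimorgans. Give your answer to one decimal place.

18.1 centimorgans

The recombinant classes are + + and h w: 80 + 65 = 145.
Recombination frequency = 145/800 = 0.1812 ≈ 18.1%, i.e. 18.1 centimorgans.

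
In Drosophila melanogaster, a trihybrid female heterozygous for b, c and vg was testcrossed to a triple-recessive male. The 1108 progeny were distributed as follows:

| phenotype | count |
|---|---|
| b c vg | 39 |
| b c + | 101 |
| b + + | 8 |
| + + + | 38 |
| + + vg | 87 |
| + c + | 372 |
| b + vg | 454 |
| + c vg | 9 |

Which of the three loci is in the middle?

The two most frequent reciprocal classes, b + vg and + c +, are the parental types, so the F1 was b + vg / + c +.
The two rarest classes, b + + and + c vg, are the double crossovers. Comparing them with the parentals, only the vg allele has switched, so vg is the middle locus and the order is b – vg – c.

vg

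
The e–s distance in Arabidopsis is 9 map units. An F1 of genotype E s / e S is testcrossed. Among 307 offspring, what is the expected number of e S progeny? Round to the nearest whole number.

A map distance of 9 map units corresponds to a recombination frequency of 0.090.
The F1 is E s / e S, so e S is a parental gamete class with expected frequency (1 − r)/2 = 0.910/2 = 0.4550.
Expected number = 0.4550 × 307 = 139.69 ≈ 140.

140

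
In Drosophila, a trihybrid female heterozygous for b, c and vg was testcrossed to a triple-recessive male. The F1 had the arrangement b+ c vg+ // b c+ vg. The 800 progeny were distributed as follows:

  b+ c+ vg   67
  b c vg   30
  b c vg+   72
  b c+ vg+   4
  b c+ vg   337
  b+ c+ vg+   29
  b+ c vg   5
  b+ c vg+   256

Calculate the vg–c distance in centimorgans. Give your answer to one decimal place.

8.5 centimorgans

The two rarest classes, b+ c vg and b c+ vg+, are the double crossovers. Comparing them with the parentals, only the vg allele has switched, so vg is the middle locus and the order is c – vg – b.
Crossovers in the c–vg interval produce the single-crossover classes b+ c+ vg+ and b c vg (29 + 30 = 59) plus the double crossovers (9).
RF(c–vg) = (59 + 9) / 800 = 68/800 = 0.0850 → 8.5 centimorgans.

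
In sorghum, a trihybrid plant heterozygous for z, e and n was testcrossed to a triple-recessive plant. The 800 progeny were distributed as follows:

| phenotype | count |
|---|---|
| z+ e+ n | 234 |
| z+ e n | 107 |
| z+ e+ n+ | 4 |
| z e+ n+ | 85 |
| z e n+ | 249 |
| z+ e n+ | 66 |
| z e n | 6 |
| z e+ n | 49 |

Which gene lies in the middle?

The two most frequent reciprocal classes, z+ e+ n and z e n+, are the parental types, so the F1 was z+ e+ n / z e n+.
The two rarest classes, z+ e+ n+ and z e n, are the double crossovers. Comparing them with the parentals, only the n allele has switched, so n is the middle locus and the order is e – n – z.

n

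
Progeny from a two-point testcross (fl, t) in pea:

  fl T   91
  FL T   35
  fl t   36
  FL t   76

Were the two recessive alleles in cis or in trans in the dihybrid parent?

The two most frequent classes are FL t (76) and fl T (91); these are the parental (non-recombinant) types.
So the F1 carried FL t on one chromosome and fl T on the other — the recessive alleles are on opposite chromosomes (trans / repulsion).

trans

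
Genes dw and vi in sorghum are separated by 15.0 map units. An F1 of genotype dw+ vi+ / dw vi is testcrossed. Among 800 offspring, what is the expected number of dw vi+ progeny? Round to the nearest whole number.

A map distance of 15.0 map units corresponds to a recombination frequency of 0.150.
The F1 is dw+ vi+ / dw vi, so dw vi+ is a recombinant gamete class with expected frequency r/2 = 0.150/2 = 0.0750.
Expected number = 0.0750 × 800 = 60.00 ≈ 60.

60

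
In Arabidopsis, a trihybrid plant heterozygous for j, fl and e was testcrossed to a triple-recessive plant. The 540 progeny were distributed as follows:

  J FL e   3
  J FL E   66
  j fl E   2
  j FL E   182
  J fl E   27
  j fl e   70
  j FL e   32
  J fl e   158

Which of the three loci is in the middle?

fl

The two most frequent reciprocal classes, J fl e and j FL E, are the parental types, so the F1 was J fl e / j FL E.
The two rarest classes, J FL e and j fl E, are the double crossovers. Comparing them with the parentals, only the fl allele has switched, so fl is the middle locus and the order is e – fl – j.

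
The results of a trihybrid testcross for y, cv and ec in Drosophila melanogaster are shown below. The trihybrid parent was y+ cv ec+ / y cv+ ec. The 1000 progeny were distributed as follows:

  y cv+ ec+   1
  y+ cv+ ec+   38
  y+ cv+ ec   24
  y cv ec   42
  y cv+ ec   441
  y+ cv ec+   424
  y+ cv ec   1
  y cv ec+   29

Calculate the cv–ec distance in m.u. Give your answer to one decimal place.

8.2 m.u.

The two rarest classes, y+ cv ec and y cv+ ec+, are the double crossovers. Comparing them with the parentals, only the ec allele has switched, so ec is the middle locus and the order is cv – ec – y.
Crossovers in the cv–ec interval produce the single-crossover classes y+ cv+ ec+ and y cv ec (38 + 42 = 80) plus the double crossovers (2).
RF(cv–ec) = (80 + 2) / 1000 = 82/1000 = 0.0820 → 8.2 m.u.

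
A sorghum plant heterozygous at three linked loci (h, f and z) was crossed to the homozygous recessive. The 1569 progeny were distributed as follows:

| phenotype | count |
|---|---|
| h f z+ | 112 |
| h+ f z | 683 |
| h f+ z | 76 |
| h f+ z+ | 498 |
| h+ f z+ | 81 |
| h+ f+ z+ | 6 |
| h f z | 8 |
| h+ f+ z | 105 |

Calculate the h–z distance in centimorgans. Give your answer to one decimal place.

The two most frequent reciprocal classes, h f+ z+ and h+ f z, are the parental types, so the F1 was h f+ z+ / h+ f z.
The two rarest classes, h+ f+ z+ and h f z, are the double crossovers. Comparing them with the parentals, only the h allele has switched, so h is the middle locus and the order is f – h – z.
Crossovers in the h–z interval produce the single-crossover classes h f+ z and h+ f z+ (76 + 81 = 157) plus the double crossovers (14).
RF(h–z) = (157 + 14) / 1569 = 171/1569 = 0.1090 → 10.9 centimorgans.

10.9 centimorgans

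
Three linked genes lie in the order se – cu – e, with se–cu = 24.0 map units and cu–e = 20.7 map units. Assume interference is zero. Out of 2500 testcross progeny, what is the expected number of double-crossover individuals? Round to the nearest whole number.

124

Map distances give recombination frequencies of 0.240 and 0.207 for the two intervals.
With no interference, expected double-crossover frequency = 0.240 × 0.207 = 0.04968.
Expected number = 0.04968 × 2500 = 124.20 ≈ 124.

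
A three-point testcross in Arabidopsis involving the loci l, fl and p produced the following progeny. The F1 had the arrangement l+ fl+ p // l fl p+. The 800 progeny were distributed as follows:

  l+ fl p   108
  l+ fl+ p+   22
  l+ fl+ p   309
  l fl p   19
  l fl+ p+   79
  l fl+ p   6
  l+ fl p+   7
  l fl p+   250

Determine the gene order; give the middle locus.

The two rarest classes, l fl+ p and l+ fl p+, are the double crossovers. Comparing them with the parentals, only the l allele has switched, so l is the middle locus and the order is p – l – fl.

l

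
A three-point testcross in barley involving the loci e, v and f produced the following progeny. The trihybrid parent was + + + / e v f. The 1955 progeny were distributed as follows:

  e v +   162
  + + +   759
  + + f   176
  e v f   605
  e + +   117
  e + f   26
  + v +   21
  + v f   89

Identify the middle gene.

The two rarest classes, + v + and e + f, are the double crossovers. Comparing them with the parentals, only the v allele has switched, so v is the middle locus and the order is f – v – e.

v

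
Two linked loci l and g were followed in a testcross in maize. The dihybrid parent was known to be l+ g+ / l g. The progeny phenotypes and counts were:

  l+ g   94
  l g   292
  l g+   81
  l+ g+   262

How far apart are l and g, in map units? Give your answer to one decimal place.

The recombinant classes are l+ g and l g+: 94 + 81 = 175.
Recombination frequency = 175/729 = 0.2401 ≈ 24.0%, i.e. 24.0 map units.

24.0 map units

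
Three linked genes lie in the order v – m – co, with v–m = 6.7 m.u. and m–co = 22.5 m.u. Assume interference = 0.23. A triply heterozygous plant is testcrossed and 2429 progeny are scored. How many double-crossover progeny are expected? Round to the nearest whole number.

28

Map distances give recombination frequencies of 0.067 and 0.225 for the two intervals.
With interference 0.23 (so coincidence = 0.77), expected double-crossover frequency = 0.067 × 0.225 × 0.77 = 0.01161.
Expected number = 0.01161 × 2429 = 28.20 ≈ 28.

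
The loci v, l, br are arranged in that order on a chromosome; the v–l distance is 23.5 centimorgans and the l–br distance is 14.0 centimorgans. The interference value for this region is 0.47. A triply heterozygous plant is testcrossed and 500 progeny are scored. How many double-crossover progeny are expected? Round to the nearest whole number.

Map distances give recombination frequencies of 0.235 and 0.140 for the two intervals.
With interference 0.47 (so coincidence = 0.53), expected double-crossover frequency = 0.235 × 0.140 × 0.53 = 0.01744.
Expected number = 0.01744 × 500 = 8.72 ≈ 9.

9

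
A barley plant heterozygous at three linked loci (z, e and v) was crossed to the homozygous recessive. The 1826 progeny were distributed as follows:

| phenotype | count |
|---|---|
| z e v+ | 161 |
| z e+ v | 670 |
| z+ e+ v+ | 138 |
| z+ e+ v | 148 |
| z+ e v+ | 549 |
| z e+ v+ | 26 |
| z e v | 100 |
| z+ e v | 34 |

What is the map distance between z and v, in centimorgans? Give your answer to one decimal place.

20.2 centimorgans

The two most frequent reciprocal classes, z e+ v and z+ e v+, are the parental types, so the F1 was z e+ v / z+ e v+.
The two rarest classes, z e+ v+ and z+ e v, are the double crossovers. Comparing them with the parentals, only the v allele has switched, so v is the middle locus and the order is z – v – e.
Crossovers in the z–v interval produce the single-crossover classes z+ e+ v and z e v+ (148 + 161 = 309) plus the double crossovers (60).
RF(z–v) = (309 + 60) / 1826 = 369/1826 = 0.2021 → 20.2 centimorgans.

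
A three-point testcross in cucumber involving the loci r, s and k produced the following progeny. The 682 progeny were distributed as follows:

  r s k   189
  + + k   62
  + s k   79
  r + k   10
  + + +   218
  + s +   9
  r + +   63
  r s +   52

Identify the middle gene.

The two most frequent reciprocal classes, + + + and r s k, are the parental types, so the F1 was + + + / r s k.
The two rarest classes, + s + and r + k, are the double crossovers. Comparing them with the parentals, only the s allele has switched, so s is the middle locus and the order is r – s – k.

s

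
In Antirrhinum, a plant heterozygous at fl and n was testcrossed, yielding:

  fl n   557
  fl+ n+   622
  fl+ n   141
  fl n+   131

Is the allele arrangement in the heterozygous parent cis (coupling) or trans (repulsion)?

cis

The two most frequent classes are fl+ n+ (622) and fl n (557); these are the parental (non-recombinant) types.
So the F1 carried fl+ n+ on one chromosome and fl n on the other — the recessive alleles are on the same chromosome (cis / coupling).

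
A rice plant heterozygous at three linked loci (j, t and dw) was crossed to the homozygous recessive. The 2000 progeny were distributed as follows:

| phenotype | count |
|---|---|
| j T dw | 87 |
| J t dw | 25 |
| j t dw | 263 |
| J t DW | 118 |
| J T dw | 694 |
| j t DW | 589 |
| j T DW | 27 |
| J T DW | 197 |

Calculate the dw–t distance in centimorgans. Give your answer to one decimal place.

25.6 centimorgans

The two most frequent reciprocal classes, J T dw and j t DW, are the parental types, so the F1 was J T dw / j t DW.
The two rarest classes, J t dw and j T DW, are the double crossovers. Comparing them with the parentals, only the t allele has switched, so t is the middle locus and the order is dw – t – j.
Crossovers in the dw–t interval produce the single-crossover classes J T DW and j t dw (197 + 263 = 460) plus the double crossovers (52).
RF(dw–t) = (460 + 52) / 2000 = 512/2000 = 0.2560 → 25.6 centimorgans.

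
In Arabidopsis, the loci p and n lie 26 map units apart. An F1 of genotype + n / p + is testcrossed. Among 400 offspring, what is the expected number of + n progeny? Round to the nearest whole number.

148

A map distance of 26 map units corresponds to a recombination frequency of 0.260.
The F1 is + n / p +, so + n is a parental gamete class with expected frequency (1 − r)/2 = 0.740/2 = 0.3700.
Expected number = 0.3700 × 400 = 148.00 ≈ 148.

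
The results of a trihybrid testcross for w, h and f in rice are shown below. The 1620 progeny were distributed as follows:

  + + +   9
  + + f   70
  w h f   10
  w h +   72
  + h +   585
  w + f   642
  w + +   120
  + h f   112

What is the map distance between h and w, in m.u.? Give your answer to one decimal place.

9.9 m.u.

The two most frequent reciprocal classes, + h + and w + f, are the parental types, so the F1 was + h + / w + f.
The two rarest classes, + + + and w h f, are the double crossovers. Comparing them with the parentals, only the h allele has switched, so h is the middle locus and the order is f – h – w.
Crossovers in the h–w interval produce the single-crossover classes w h + and + + f (72 + 70 = 142) plus the double crossovers (19).
RF(h–w) = (142 + 19) / 1620 = 161/1620 = 0.0994 → 9.9 m.u.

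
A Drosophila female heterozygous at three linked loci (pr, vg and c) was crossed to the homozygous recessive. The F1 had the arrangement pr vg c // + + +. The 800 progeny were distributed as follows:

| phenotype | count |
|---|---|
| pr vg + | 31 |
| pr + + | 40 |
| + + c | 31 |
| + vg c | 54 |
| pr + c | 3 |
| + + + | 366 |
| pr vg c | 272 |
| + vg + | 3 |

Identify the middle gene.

vg

The two rarest classes, pr + c and + vg +, are the double crossovers. Comparing them with the parentals, only the vg allele has switched, so vg is the middle locus and the order is c – vg – pr.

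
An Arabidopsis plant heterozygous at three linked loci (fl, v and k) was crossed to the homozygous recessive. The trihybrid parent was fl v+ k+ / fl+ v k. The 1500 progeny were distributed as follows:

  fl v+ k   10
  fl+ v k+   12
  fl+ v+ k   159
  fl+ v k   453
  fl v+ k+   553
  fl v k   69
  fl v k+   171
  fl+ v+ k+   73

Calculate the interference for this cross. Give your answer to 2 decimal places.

The two rarest classes, fl v+ k and fl+ v k+, are the double crossovers. Comparing them with the parentals, only the k allele has switched, so k is the middle locus and the order is fl – k – v.
fl–k: (142 + 22)/1500 = 0.1093; k–v: (330 + 22)/1500 = 0.2347.
Expected DCO frequency = 0.1093 × 0.2347 ≈ 0.02565; observed = 22/1500 ≈ 0.01467.
Coefficient of coincidence = 0.01467/0.02565 ≈ 0.57; interference = 1 − 0.57 = 0.43.

0.43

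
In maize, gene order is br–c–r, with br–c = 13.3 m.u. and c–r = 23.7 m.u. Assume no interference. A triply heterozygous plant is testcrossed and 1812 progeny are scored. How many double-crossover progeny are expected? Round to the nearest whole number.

57

Map distances give recombination frequencies of 0.133 and 0.237 for the two intervals.
With no interference, expected double-crossover frequency = 0.133 × 0.237 = 0.03152.
Expected number = 0.03152 × 1812 = 57.12 ≈ 57.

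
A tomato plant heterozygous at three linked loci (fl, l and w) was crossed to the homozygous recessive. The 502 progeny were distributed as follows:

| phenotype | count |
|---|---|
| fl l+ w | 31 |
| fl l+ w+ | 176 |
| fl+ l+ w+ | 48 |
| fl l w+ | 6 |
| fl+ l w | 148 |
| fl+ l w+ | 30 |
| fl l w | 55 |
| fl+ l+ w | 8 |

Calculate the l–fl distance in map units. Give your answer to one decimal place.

23.3 map units

The two most frequent reciprocal classes, fl l+ w+ and fl+ l w, are the parental types, so the F1 was fl l+ w+ / fl+ l w.
The two rarest classes, fl l w+ and fl+ l+ w, are the double crossovers. Comparing them with the parentals, only the l allele has switched, so l is the middle locus and the order is w – l – fl.
Crossovers in the l–fl interval produce the single-crossover classes fl+ l+ w+ and fl l w (48 + 55 = 103) plus the double crossovers (14).
RF(l–fl) = (103 + 14) / 502 = 117/502 = 0.2331 → 23.3 map units.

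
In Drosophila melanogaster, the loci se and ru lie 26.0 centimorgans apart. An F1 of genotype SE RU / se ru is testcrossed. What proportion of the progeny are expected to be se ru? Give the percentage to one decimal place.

37.0%

A map distance of 26.0 centimorgans corresponds to a recombination frequency of 0.260.
The F1 is SE RU / se ru, so se ru is a parental gamete class with expected frequency (1 − r)/2 = 0.740/2 = 0.3700.
That is 0.3700 = 37.0% of the progeny.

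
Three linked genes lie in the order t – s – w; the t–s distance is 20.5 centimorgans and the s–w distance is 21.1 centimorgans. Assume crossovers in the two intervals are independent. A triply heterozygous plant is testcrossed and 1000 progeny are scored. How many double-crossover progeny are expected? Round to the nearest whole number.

43

Map distances give recombination frequencies of 0.205 and 0.211 for the two intervals.
With no interference, expected double-crossover frequency = 0.205 × 0.211 = 0.04326.
Expected number = 0.04326 × 1000 = 43.26 ≈ 43.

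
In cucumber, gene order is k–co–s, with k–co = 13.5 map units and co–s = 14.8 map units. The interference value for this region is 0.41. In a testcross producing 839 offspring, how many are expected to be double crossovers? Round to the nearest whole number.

10

Map distances give recombination frequencies of 0.135 and 0.148 for the two intervals.
With interference 0.41 (so coincidence = 0.59), expected double-crossover frequency = 0.135 × 0.148 × 0.59 = 0.01179.
Expected number = 0.01179 × 839 = 9.89 ≈ 10.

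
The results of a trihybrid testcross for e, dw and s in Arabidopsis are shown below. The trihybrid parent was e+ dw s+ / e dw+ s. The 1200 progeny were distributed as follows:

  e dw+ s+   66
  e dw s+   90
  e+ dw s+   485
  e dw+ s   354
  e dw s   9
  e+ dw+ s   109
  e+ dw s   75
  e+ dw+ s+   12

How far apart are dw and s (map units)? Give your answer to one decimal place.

The two rarest classes, e+ dw+ s+ and e dw s, are the double crossovers. Comparing them with the parentals, only the dw allele has switched, so dw is the middle locus and the order is e – dw – s.
Crossovers in the dw–s interval produce the single-crossover classes e+ dw s and e dw+ s+ (75 + 66 = 141) plus the double crossovers (21).
RF(dw–s) = (141 + 21) / 1200 = 162/1200 = 0.1350 → 13.5 map units.

13.5 map units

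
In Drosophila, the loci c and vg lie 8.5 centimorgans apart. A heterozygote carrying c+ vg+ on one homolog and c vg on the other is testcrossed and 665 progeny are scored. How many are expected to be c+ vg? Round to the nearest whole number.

A map distance of 8.5 centimorgans corresponds to a recombination frequency of 0.085.
The F1 is c+ vg+ / c vg, so c+ vg is a recombinant gamete class with expected frequency r/2 = 0.085/2 = 0.0425.
Expected number = 0.0425 × 665 = 28.26 ≈ 28.

28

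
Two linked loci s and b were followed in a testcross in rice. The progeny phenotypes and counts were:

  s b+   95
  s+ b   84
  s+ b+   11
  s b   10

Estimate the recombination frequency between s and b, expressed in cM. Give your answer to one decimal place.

The two most frequent classes, s+ b (84) and s b+ (95), are the parental types, so the F1 was s+ b / s b+.
The recombinant classes are s+ b+ and s b: 11 + 10 = 21.
Recombination frequency = 21/200 = 0.1050 ≈ 10.5%, i.e. 10.5 cM.

10.5 cM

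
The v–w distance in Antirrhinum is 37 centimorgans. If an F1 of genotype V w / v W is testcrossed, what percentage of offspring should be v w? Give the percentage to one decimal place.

18.5%

A map distance of 37 centimorgans corresponds to a recombination frequency of 0.370.
The F1 is V w / v W, so v w is a recombinant gamete class with expected frequency r/2 = 0.370/2 = 0.1850.
That is 0.1850 = 18.5% of the progeny.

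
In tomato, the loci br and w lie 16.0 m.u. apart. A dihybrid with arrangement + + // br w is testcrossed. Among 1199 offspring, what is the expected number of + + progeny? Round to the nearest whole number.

504

A map distance of 16.0 m.u. corresponds to a recombination frequency of 0.160.
The F1 is + + / br w, so + + is a parental gamete class with expected frequency (1 − r)/2 = 0.840/2 = 0.4200.
Expected number = 0.4200 × 1199 = 503.58 ≈ 504.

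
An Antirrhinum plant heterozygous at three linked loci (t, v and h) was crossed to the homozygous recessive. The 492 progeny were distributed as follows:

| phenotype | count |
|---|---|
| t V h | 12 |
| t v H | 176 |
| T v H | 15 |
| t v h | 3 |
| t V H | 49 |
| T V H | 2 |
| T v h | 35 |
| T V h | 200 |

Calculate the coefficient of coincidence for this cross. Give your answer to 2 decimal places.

The two most frequent reciprocal classes, t v H and T V h, are the parental types, so the F1 was t v H / T V h.
The two rarest classes, t v h and T V H, are the double crossovers. Comparing them with the parentals, only the h allele has switched, so h is the middle locus and the order is v – h – t.
v–h: (84 + 5)/492 = 0.1809; h–t: (27 + 5)/492 = 0.0650.
Expected DCO frequency = 0.1809 × 0.0650 ≈ 0.01176; observed = 5/492 ≈ 0.01016.
Coefficient of coincidence = 0.01016/0.01176 ≈ 0.86.

0.86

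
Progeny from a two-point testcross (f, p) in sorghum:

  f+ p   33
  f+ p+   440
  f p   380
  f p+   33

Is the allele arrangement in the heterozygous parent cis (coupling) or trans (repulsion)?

cis

The two most frequent classes are f+ p+ (440) and f p (380); these are the parental (non-recombinant) types.
So the F1 carried f+ p+ on one chromosome and f p on the other — the recessive alleles are on the same chromosome (cis / coupling).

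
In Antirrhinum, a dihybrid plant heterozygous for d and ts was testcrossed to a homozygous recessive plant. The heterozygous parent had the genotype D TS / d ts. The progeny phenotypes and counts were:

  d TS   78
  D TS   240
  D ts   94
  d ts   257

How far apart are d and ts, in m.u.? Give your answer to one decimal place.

25.7 m.u.

The recombinant classes are D ts and d TS: 94 + 78 = 172.
Recombination frequency = 172/669 = 0.2571 ≈ 25.7%, i.e. 25.7 m.u.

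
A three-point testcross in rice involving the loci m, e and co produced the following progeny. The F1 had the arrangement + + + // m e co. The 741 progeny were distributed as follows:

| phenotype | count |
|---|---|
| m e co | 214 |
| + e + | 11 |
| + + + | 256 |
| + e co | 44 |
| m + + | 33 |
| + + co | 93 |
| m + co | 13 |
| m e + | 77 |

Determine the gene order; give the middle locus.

The two rarest classes, + e + and m + co, are the double crossovers. Comparing them with the parentals, only the e allele has switched, so e is the middle locus and the order is m – e – co.

e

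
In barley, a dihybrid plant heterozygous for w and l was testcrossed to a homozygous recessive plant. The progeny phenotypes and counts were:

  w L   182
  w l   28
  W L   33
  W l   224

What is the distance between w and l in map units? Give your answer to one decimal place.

13.1 map units

The two most frequent classes, W l (224) and w L (182), are the parental types, so the F1 was W l / w L.
The recombinant classes are W L and w l: 33 + 28 = 61.
Recombination frequency = 61/467 = 0.1306 ≈ 13.1%, i.e. 13.1 map units.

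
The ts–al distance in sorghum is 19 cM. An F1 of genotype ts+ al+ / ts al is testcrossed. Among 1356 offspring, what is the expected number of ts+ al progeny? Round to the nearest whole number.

A map distance of 19 cM corresponds to a recombination frequency of 0.190.
The F1 is ts+ al+ / ts al, so ts+ al is a recombinant gamete class with expected frequency r/2 = 0.190/2 = 0.0950.
Expected number = 0.0950 × 1356 = 128.82 ≈ 129.

129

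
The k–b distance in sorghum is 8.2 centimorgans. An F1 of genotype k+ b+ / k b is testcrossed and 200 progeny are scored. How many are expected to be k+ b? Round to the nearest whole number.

8

A map distance of 8.2 centimorgans corresponds to a recombination frequency of 0.082.
The F1 is k+ b+ / k b, so k+ b is a recombinant gamete class with expected frequency r/2 = 0.082/2 = 0.0410.
Expected number = 0.0410 × 200 = 8.20 ≈ 8.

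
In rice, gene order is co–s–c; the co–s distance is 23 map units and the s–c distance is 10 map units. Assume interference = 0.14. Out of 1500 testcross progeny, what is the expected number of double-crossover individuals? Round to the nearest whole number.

30

Map distances give recombination frequencies of 0.230 and 0.100 for the two intervals.
With interference 0.14 (so coincidence = 0.86), expected double-crossover frequency = 0.230 × 0.100 × 0.86 = 0.01978.
Expected number = 0.01978 × 1500 = 29.67 ≈ 30.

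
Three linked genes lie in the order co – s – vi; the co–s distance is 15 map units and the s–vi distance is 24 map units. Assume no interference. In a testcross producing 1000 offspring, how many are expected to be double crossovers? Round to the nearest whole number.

Map distances give recombination frequencies of 0.150 and 0.240 for the two intervals.
With no interference, expected double-crossover frequency = 0.150 × 0.240 = 0.03600.
Expected number = 0.03600 × 1000 = 36.00 ≈ 36.

36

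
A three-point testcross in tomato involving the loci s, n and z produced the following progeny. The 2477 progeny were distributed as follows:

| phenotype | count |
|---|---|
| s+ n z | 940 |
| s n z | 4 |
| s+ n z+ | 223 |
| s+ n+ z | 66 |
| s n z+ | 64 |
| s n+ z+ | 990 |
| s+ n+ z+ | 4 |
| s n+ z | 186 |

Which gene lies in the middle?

The two most frequent reciprocal classes, s n+ z+ and s+ n z, are the parental types, so the F1 was s n+ z+ / s+ n z.
The two rarest classes, s+ n+ z+ and s n z, are the double crossovers. Comparing them with the parentals, only the s allele has switched, so s is the middle locus and the order is n – s – z.

s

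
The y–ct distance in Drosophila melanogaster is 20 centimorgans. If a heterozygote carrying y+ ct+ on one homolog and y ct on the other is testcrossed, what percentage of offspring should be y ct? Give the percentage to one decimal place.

A map distance of 20 centimorgans corresponds to a recombination frequency of 0.200.
The F1 is y+ ct+ / y ct, so y ct is a parental gamete class with expected frequency (1 − r)/2 = 0.800/2 = 0.4000.
That is 0.4000 = 40.0% of the progeny.

40.0%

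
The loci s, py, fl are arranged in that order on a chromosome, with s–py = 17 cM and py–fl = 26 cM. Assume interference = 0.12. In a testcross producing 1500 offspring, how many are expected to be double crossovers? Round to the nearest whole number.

Map distances give recombination frequencies of 0.170 and 0.260 for the two intervals.
With interference 0.12 (so coincidence = 0.88), expected double-crossover frequency = 0.170 × 0.260 × 0.88 = 0.03890.
Expected number = 0.03890 × 1500 = 58.34 ≈ 58.

58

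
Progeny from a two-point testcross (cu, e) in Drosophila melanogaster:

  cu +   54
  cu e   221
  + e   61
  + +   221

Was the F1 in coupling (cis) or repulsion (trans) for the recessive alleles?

cis

The two most frequent classes are + + (221) and cu e (221); these are the parental (non-recombinant) types.
So the F1 carried + + on one chromosome and cu e on the other — the recessive alleles are on the same chromosome (cis / coupling).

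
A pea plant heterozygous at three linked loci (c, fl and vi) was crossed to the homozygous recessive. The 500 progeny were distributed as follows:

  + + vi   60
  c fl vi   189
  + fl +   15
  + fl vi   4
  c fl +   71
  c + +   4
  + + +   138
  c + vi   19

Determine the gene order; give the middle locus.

The two most frequent reciprocal classes, + + + and c fl vi, are the parental types, so the F1 was + + + / c fl vi.
The two rarest classes, c + + and + fl vi, are the double crossovers. Comparing them with the parentals, only the c allele has switched, so c is the middle locus and the order is vi – c – fl.

c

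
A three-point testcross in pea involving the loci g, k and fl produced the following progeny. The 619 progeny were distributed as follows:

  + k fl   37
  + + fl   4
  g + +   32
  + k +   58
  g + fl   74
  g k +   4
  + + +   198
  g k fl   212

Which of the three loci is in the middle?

fl

The two most frequent reciprocal classes, g k fl and + + +, are the parental types, so the F1 was g k fl / + + +.
The two rarest classes, g k + and + + fl, are the double crossovers. Comparing them with the parentals, only the fl allele has switched, so fl is the middle locus and the order is k – fl – g.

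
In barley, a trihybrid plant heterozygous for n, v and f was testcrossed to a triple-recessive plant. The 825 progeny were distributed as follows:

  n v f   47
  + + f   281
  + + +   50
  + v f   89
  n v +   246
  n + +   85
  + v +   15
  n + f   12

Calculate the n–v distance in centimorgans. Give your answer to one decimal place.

The two most frequent reciprocal classes, + + f and n v +, are the parental types, so the F1 was + + f / n v +.
The two rarest classes, n + f and + v +, are the double crossovers. Comparing them with the parentals, only the n allele has switched, so n is the middle locus and the order is f – n – v.
Crossovers in the n–v interval produce the single-crossover classes + v f and n + + (89 + 85 = 174) plus the double crossovers (27).
RF(n–v) = (174 + 27) / 825 = 201/825 = 0.2436 → 24.4 centimorgans.

24.4 centimorgans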